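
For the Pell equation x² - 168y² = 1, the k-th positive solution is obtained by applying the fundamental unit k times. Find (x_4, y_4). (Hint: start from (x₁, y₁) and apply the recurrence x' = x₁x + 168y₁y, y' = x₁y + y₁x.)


Step 1: Find the fundamental solution (x₁, y₁) of x² - 168y² = 1.
  Expand √168 as a continued fraction. a₀ = ⌊√168⌋ = 12; iterate m_{k+1} = d_k·a_k − m_k, d_{k+1} = (168 − m_{k+1}²)/d_k, a_{k+1} = ⌊(a₀ + m_{k+1})/d_{k+1}⌋ (starting m₀ = 0, d₀ = 1), with convergents p_k = a_k·p_{k-1} + p_{k-2}, q_k = a_k·q_{k-1} + q_{k-2} (p₋₁ = 1, q₋₁ = 0):
  k = 0: a₀ = 12; p₀/q₀ = 12/1; p₀² − 168·q₀² = 144 − 168 = -24.
  k = 1: m = 12, d = 24, a = ⌊(12 + 12)/24⌋ = 1; p/q = (1·12 + 1)/(1·1 + 0) = 13/1; p² − 168·q² = 169 − 168 = 1.
  The first convergent with p² − 168·q² = 1 gives the fundamental solution (x₁, y₁) = (13, 1).
Step 2: Apply the recurrence (x_{n+1}, y_{n+1}) = (x₁x_n + 168y₁y_n, x₁y_n + y₁x_n) repeatedly.
  From (x_1, y_1) = (13, 1): x_2 = 13·13 + 168·1·1 = 337; y_2 = 13·1 + 1·13 = 26.
  From (x_2, y_2) = (337, 26): x_3 = 13·337 + 168·1·26 = 8749; y_3 = 13·26 + 1·337 = 675.
  From (x_3, y_3) = (8749, 675): x_4 = 13·8749 + 168·1·675 = 227137; y_4 = 13·675 + 1·8749 = 17524.
Step 3: Verify x_4² - 168·y_4² = 51591216769 - 51591216768 = 1 (should be 1). ✓

(x_1, y_1) = (13, 1); (x_4, y_4) = (227137, 17524).


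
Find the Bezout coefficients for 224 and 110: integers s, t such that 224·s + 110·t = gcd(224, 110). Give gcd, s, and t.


Euclidean algorithm on (224, 110) — divide until remainder is 0:
  224 = 2 · 110 + 4
  110 = 27 · 4 + 2
  4 = 2 · 2 + 0
gcd(224, 110) = 2.
Track Bezout coefficients alongside the remainders: start with r₀ = 224 = a·1 + b·0 (s = 1, t = 0) and r₁ = 110 = a·0 + b·1 (s = 0, t = 1); each new remainder r_{k+1} = r_{k-1} − q_k·r_k inherits s_{k+1} = s_{k-1} − q_k·s_k, t_{k+1} = t_{k-1} − q_k·t_k, so r_k = a·s_k + b·t_k at every step:
  q = 2: r = 4, s = 1 − 2·0 = 1, t = 0 − 2·1 = -2  (check: 224·1 + 110·(-2) = 4)
  q = 27: r = 2, s = 0 − 27·1 = -27, t = 1 − 27·(-2) = 55  (check: 224·(-27) + 110·55 = 2)
The row with r = 2 (the gcd) gives the Bezout coefficients s = -27, t = 55.
Result: 224 · (-27) + 110 · (55) = 2.

gcd(224, 110) = 2; s = -27, t = 55 (check: 224·(-27) + 110·55 = 2).


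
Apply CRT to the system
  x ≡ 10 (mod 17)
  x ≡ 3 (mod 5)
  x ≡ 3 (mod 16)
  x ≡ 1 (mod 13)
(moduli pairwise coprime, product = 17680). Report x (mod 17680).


Product of moduli M = 17 · 5 · 16 · 13 = 17680.
Merge one congruence at a time:
  Start: x ≡ 10 (mod 17).
  Combine with x ≡ 3 (mod 5); new modulus lcm = 85.
    Write x = 10 + 17·t and substitute into x ≡ 3 (mod 5): 17·t ≡ 3 − 10 = -7 (mod 5).
    Reduce coefficients mod 5: 2·t ≡ 3 (mod 5).
    The inverse of 2 mod 5 is 3 (since 2·3 = 6 = 1·5 + 1), so t ≡ 3·3 = 9 ≡ 4 (mod 5).
    Then x = 10 + 17·4 = 78, valid modulo lcm(17, 5) = 85: x ≡ 78 (mod 85).
  Combine with x ≡ 3 (mod 16); new modulus lcm = 1360.
    Write x = 78 + 85·t and substitute into x ≡ 3 (mod 16): 85·t ≡ 3 − 78 = -75 (mod 16).
    Reduce coefficients mod 16: 5·t ≡ 5 (mod 16).
    The inverse of 5 mod 16 is 13 (since 5·13 = 65 = 4·16 + 1), so t ≡ 13·5 = 65 ≡ 1 (mod 16).
    Then x = 78 + 85·1 = 163, valid modulo lcm(85, 16) = 1360: x ≡ 163 (mod 1360).
  Combine with x ≡ 1 (mod 13); new modulus lcm = 17680.
    Write x = 163 + 1360·t and substitute into x ≡ 1 (mod 13): 1360·t ≡ 1 − 163 = -162 (mod 13).
    Reduce coefficients mod 13: 8·t ≡ 7 (mod 13).
    The inverse of 8 mod 13 is 5 (since 8·5 = 40 = 3·13 + 1), so t ≡ 5·7 = 35 ≡ 9 (mod 13).
    Then x = 163 + 1360·9 = 12403, valid modulo lcm(1360, 13) = 17680: x ≡ 12403 (mod 17680).
Verify against each original: 12403 mod 17 = 10, 12403 mod 5 = 3, 12403 mod 16 = 3, 12403 mod 13 = 1.

x ≡ 12403 (mod 17680).


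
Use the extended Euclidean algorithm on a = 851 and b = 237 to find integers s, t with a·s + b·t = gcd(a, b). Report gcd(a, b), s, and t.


Euclidean algorithm on (851, 237) — divide until remainder is 0:
  851 = 3 · 237 + 140
  237 = 1 · 140 + 97
  140 = 1 · 97 + 43
  97 = 2 · 43 + 11
  43 = 3 · 11 + 10
  11 = 1 · 10 + 1
  10 = 10 · 1 + 0
gcd(851, 237) = 1.
Track Bezout coefficients alongside the remainders: start with r₀ = 851 = a·1 + b·0 (s = 1, t = 0) and r₁ = 237 = a·0 + b·1 (s = 0, t = 1); each new remainder r_{k+1} = r_{k-1} − q_k·r_k inherits s_{k+1} = s_{k-1} − q_k·s_k, t_{k+1} = t_{k-1} − q_k·t_k, so r_k = a·s_k + b·t_k at every step:
  q = 3: r = 140, s = 1 − 3·0 = 1, t = 0 − 3·1 = -3  (check: 851·1 + 237·(-3) = 140)
  q = 1: r = 97, s = 0 − 1·1 = -1, t = 1 − 1·(-3) = 4  (check: 851·(-1) + 237·4 = 97)
  q = 1: r = 43, s = 1 − 1·(-1) = 2, t = -3 − 1·4 = -7  (check: 851·2 + 237·(-7) = 43)
  q = 2: r = 11, s = -1 − 2·2 = -5, t = 4 − 2·(-7) = 18  (check: 851·(-5) + 237·18 = 11)
  q = 3: r = 10, s = 2 − 3·(-5) = 17, t = -7 − 3·18 = -61  (check: 851·17 + 237·(-61) = 10)
  q = 1: r = 1, s = -5 − 1·17 = -22, t = 18 − 1·(-61) = 79  (check: 851·(-22) + 237·79 = 1)
The row with r = 1 (the gcd) gives the Bezout coefficients s = -22, t = 79.
Result: 851 · (-22) + 237 · (79) = 1.

gcd(851, 237) = 1; s = -22, t = 79 (check: 851·(-22) + 237·79 = 1).


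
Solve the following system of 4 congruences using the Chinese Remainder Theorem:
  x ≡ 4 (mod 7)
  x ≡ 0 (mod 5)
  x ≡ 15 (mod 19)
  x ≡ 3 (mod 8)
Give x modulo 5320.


Product of moduli M = 7 · 5 · 19 · 8 = 5320.
Merge one congruence at a time:
  Start: x ≡ 4 (mod 7).
  Combine with x ≡ 0 (mod 5); new modulus lcm = 35.
    Write x = 4 + 7·t and substitute into x ≡ 0 (mod 5): 7·t ≡ 0 − 4 = -4 (mod 5).
    Reduce coefficients mod 5: 2·t ≡ 1 (mod 5).
    The inverse of 2 mod 5 is 3 (since 2·3 = 6 = 1·5 + 1), so t ≡ 3·1 = 3 ≡ 3 (mod 5).
    Then x = 4 + 7·3 = 25, valid modulo lcm(7, 5) = 35: x ≡ 25 (mod 35).
  Combine with x ≡ 15 (mod 19); new modulus lcm = 665.
    Write x = 25 + 35·t and substitute into x ≡ 15 (mod 19): 35·t ≡ 15 − 25 = -10 (mod 19).
    Reduce coefficients mod 19: 16·t ≡ 9 (mod 19).
    The inverse of 16 mod 19 is 6 (since 16·6 = 96 = 5·19 + 1), so t ≡ 6·9 = 54 ≡ 16 (mod 19).
    Then x = 25 + 35·16 = 585, valid modulo lcm(35, 19) = 665: x ≡ 585 (mod 665).
  Combine with x ≡ 3 (mod 8); new modulus lcm = 5320.
    Write x = 585 + 665·t and substitute into x ≡ 3 (mod 8): 665·t ≡ 3 − 585 = -582 (mod 8).
    Reduce coefficients mod 8: 1·t ≡ 2 (mod 8).
    So t ≡ 2 (mod 8).
    Then x = 585 + 665·2 = 1915, valid modulo lcm(665, 8) = 5320: x ≡ 1915 (mod 5320).
Verify against each original: 1915 mod 7 = 4, 1915 mod 5 = 0, 1915 mod 19 = 15, 1915 mod 8 = 3.

x ≡ 1915 (mod 5320).


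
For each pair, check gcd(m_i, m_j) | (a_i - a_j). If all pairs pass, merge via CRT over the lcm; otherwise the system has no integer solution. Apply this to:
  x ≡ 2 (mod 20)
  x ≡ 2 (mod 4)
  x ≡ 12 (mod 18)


Moduli 20, 4, 18 are not pairwise coprime, so CRT works modulo lcm(m_i) when all pairwise compatibility conditions hold.
Pairwise compatibility: gcd(m_i, m_j) must divide a_i - a_j for every pair.
Merge one congruence at a time:
  Start: x ≡ 2 (mod 20).
  Combine with x ≡ 2 (mod 4): gcd(20, 4) = 4; 2 - 2 = 0, which IS divisible by 4, so compatible.
    Write x = 2 + 20·t and substitute into x ≡ 2 (mod 4): 20·t ≡ 2 − 2 = 0 (mod 4).
    Divide the congruence (and modulus) by g = 4: 5·t ≡ 0 (mod 1).
    Modulo 1 every t works; take t = 0.
    Then x = 2 + 20·0 = 2, valid modulo lcm(20, 4) = 20: x ≡ 2 (mod 20).
  Combine with x ≡ 12 (mod 18): gcd(20, 18) = 2; 12 - 2 = 10, which IS divisible by 2, so compatible.
    Write x = 2 + 20·t and substitute into x ≡ 12 (mod 18): 20·t ≡ 12 − 2 = 10 (mod 18).
    Divide the congruence (and modulus) by g = 2: 10·t ≡ 5 (mod 9).
    Reduce coefficients mod 9: 1·t ≡ 5 (mod 9).
    So t ≡ 5 (mod 9).
    Then x = 2 + 20·5 = 102, valid modulo lcm(20, 18) = 180: x ≡ 102 (mod 180).
Verify: 102 mod 20 = 2, 102 mod 4 = 2, 102 mod 18 = 12.

x ≡ 102 (mod 180).


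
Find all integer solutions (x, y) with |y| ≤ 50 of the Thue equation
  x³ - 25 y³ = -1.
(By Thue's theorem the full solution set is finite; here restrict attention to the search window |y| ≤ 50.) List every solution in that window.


The equation is x³ - 25y³ = -1. For fixed y, x³ = 25·y³ − 1, so a solution requires the RHS to be a perfect cube.
Strategy: iterate y from -50 to 50, compute RHS = 25·y³ − 1, and check whether it is a (positive or negative) perfect cube.
Check small values of y:
  y = 0: RHS = -1 = (-1)³ ⇒ x = -1 works.
  y = 1: RHS = 24 is not a perfect cube.
  y = -1: RHS = -26 is not a perfect cube.
  y = 2: RHS = 199 is not a perfect cube.
  y = -2: RHS = -201 is not a perfect cube.
  y = 3: RHS = 674 is not a perfect cube.
  y = -3: RHS = -676 is not a perfect cube.
Continuing the search up to |y| = 50 finds no further solutions beyond those listed.
Collected solutions: (-1, 0).

Solutions (with |y| ≤ 50): (-1, 0).


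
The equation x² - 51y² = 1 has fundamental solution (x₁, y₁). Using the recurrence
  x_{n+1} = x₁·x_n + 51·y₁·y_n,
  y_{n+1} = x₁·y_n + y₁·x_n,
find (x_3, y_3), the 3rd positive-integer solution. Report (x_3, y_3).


Step 1: Find the fundamental solution (x₁, y₁) of x² - 51y² = 1.
  Expand √51 as a continued fraction. a₀ = ⌊√51⌋ = 7; iterate m_{k+1} = d_k·a_k − m_k, d_{k+1} = (51 − m_{k+1}²)/d_k, a_{k+1} = ⌊(a₀ + m_{k+1})/d_{k+1}⌋ (starting m₀ = 0, d₀ = 1), with convergents p_k = a_k·p_{k-1} + p_{k-2}, q_k = a_k·q_{k-1} + q_{k-2} (p₋₁ = 1, q₋₁ = 0):
  k = 0: a₀ = 7; p₀/q₀ = 7/1; p₀² − 51·q₀² = 49 − 51 = -2.
  k = 1: m = 7, d = 2, a = ⌊(7 + 7)/2⌋ = 7; p/q = (7·7 + 1)/(7·1 + 0) = 50/7; p² − 51·q² = 2500 − 2499 = 1.
  The first convergent with p² − 51·q² = 1 gives the fundamental solution (x₁, y₁) = (50, 7).
Step 2: Apply the recurrence (x_{n+1}, y_{n+1}) = (x₁x_n + 51y₁y_n, x₁y_n + y₁x_n) repeatedly.
  From (x_1, y_1) = (50, 7): x_2 = 50·50 + 51·7·7 = 4999; y_2 = 50·7 + 7·50 = 700.
  From (x_2, y_2) = (4999, 700): x_3 = 50·4999 + 51·7·700 = 499850; y_3 = 50·700 + 7·4999 = 69993.
Step 3: Verify x_3² - 51·y_3² = 249850022500 - 249850022499 = 1 (should be 1). ✓

(x_1, y_1) = (50, 7); (x_3, y_3) = (499850, 69993).


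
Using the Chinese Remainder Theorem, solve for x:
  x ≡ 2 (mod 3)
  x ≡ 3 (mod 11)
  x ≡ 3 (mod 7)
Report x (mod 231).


Moduli 3, 11, 7 are pairwise coprime; by CRT there is a unique solution modulo M = 3 · 11 · 7 = 231.
Solve pairwise, accumulating the modulus:
  Start with x ≡ 2 (mod 3).
  Combine with x ≡ 3 (mod 11): since gcd(3, 11) = 1, we get a unique residue mod 33.
    Write x = 2 + 3·t and substitute into x ≡ 3 (mod 11): 3·t ≡ 3 − 2 = 1 (mod 11).
    The inverse of 3 mod 11 is 4 (since 3·4 = 12 = 1·11 + 1), so t ≡ 4·1 = 4 ≡ 4 (mod 11).
    Then x = 2 + 3·4 = 14, valid modulo lcm(3, 11) = 33: x ≡ 14 (mod 33).
  Combine with x ≡ 3 (mod 7): since gcd(33, 7) = 1, we get a unique residue mod 231.
    Write x = 14 + 33·t and substitute into x ≡ 3 (mod 7): 33·t ≡ 3 − 14 = -11 (mod 7).
    Reduce coefficients mod 7: 5·t ≡ 3 (mod 7).
    The inverse of 5 mod 7 is 3 (since 5·3 = 15 = 2·7 + 1), so t ≡ 3·3 = 9 ≡ 2 (mod 7).
    Then x = 14 + 33·2 = 80, valid modulo lcm(33, 7) = 231: x ≡ 80 (mod 231).
Verify: 80 mod 3 = 2 ✓, 80 mod 11 = 3 ✓, 80 mod 7 = 3 ✓.

x ≡ 80 (mod 231).


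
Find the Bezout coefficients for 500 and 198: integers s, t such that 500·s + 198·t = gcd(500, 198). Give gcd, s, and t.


Euclidean algorithm on (500, 198) — divide until remainder is 0:
  500 = 2 · 198 + 104
  198 = 1 · 104 + 94
  104 = 1 · 94 + 10
  94 = 9 · 10 + 4
  10 = 2 · 4 + 2
  4 = 2 · 2 + 0
gcd(500, 198) = 2.
Track Bezout coefficients alongside the remainders: start with r₀ = 500 = a·1 + b·0 (s = 1, t = 0) and r₁ = 198 = a·0 + b·1 (s = 0, t = 1); each new remainder r_{k+1} = r_{k-1} − q_k·r_k inherits s_{k+1} = s_{k-1} − q_k·s_k, t_{k+1} = t_{k-1} − q_k·t_k, so r_k = a·s_k + b·t_k at every step:
  q = 2: r = 104, s = 1 − 2·0 = 1, t = 0 − 2·1 = -2  (check: 500·1 + 198·(-2) = 104)
  q = 1: r = 94, s = 0 − 1·1 = -1, t = 1 − 1·(-2) = 3  (check: 500·(-1) + 198·3 = 94)
  q = 1: r = 10, s = 1 − 1·(-1) = 2, t = -2 − 1·3 = -5  (check: 500·2 + 198·(-5) = 10)
  q = 9: r = 4, s = -1 − 9·2 = -19, t = 3 − 9·(-5) = 48  (check: 500·(-19) + 198·48 = 4)
  q = 2: r = 2, s = 2 − 2·(-19) = 40, t = -5 − 2·48 = -101  (check: 500·40 + 198·(-101) = 2)
The row with r = 2 (the gcd) gives the Bezout coefficients s = 40, t = -101.
Result: 500 · (40) + 198 · (-101) = 2.

gcd(500, 198) = 2; s = 40, t = -101 (check: 500·40 + 198·(-101) = 2).


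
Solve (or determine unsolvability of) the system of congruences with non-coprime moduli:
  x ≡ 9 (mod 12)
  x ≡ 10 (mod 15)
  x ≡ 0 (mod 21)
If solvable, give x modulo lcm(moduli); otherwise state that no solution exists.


Moduli 12, 15, 21 are not pairwise coprime, so CRT works modulo lcm(m_i) when all pairwise compatibility conditions hold.
Pairwise compatibility: gcd(m_i, m_j) must divide a_i - a_j for every pair.
Merge one congruence at a time:
  Start: x ≡ 9 (mod 12).
  Combine with x ≡ 10 (mod 15): gcd(12, 15) = 3, and 10 - 9 = 1 is NOT divisible by 3.
    ⇒ system is inconsistent (no integer solution).

No solution (the system is inconsistent).


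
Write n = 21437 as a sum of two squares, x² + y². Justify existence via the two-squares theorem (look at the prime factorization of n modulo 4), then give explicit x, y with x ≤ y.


Step 1: Factor n = 21437 = 13 · 17 · 97.
Step 2: Check the mod-4 condition on each prime factor: 13 ≡ 1 (mod 4), exponent 1; 17 ≡ 1 (mod 4), exponent 1; 97 ≡ 1 (mod 4), exponent 1.
All primes ≡ 3 (mod 4) appear to even exponent (or don't appear), so by the two-squares theorem n IS expressible as a sum of two squares.
Step 3: Build a representation. Here n = 13 · 17 · 97 is a product of primes ≡ 1 (mod 4). Each prime p ≡ 1 (mod 4) is itself a sum of two squares; find a² by testing p − a² for a perfect square:
  13: 13 − 1² = 12, 13 − 2² = 9 = 3² ⇒ 13 = 2² + 3².
  17: 17 − 1² = 16 = 4² ⇒ 17 = 1² + 4².
  97: 97 − 1² = 96, 97 − 2² = 93, 97 − 3² = 88, 97 − 4² = 81 = 9² ⇒ 97 = 4² + 9².
  Combine using the Brahmagupta–Fibonacci identity (a² + b²)(c² + d²) = (ac − bd)² + (ad + bc)² = (ac + bd)² + (ad − bc)²:
  13 · 17 = 221: from (2² + 3²)(1² + 4²), take (2·1 − 3·4, 2·4 + 3·1) = (2 − 12, 8 + 3) = (-10, 11); dropping signs (only squares matter) gives (10, 11); check 10² + 11² = 100 + 121 = 221 ✓.
  221 · 97 = 21437: from (10² + 11²)(4² + 9²), take (10·4 − 11·9, 10·9 + 11·4) = (40 − 99, 90 + 44) = (-59, 134); dropping signs (only squares matter) gives (59, 134); check 59² + 134² = 3481 + 17956 = 21437 ✓.
Step 4: Order so x ≤ y and verify: 59² + 134² = 3481 + 17956 = 21437 = n. ✓

n = 21437 = 59² + 134² (one valid representation with x ≤ y).


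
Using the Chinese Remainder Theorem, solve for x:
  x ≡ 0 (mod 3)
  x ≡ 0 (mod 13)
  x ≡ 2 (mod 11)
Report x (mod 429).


Moduli 3, 13, 11 are pairwise coprime; by CRT there is a unique solution modulo M = 3 · 13 · 11 = 429.
Solve pairwise, accumulating the modulus:
  Start with x ≡ 0 (mod 3).
  Combine with x ≡ 0 (mod 13): since gcd(3, 13) = 1, we get a unique residue mod 39.
    Write x = 0 + 3·t and substitute into x ≡ 0 (mod 13): 3·t ≡ 0 − 0 = 0 (mod 13).
    The inverse of 3 mod 13 is 9 (since 3·9 = 27 = 2·13 + 1), so t ≡ 9·0 = 0 ≡ 0 (mod 13).
    Then x = 0 + 3·0 = 0, valid modulo lcm(3, 13) = 39: x ≡ 0 (mod 39).
  Combine with x ≡ 2 (mod 11): since gcd(39, 11) = 1, we get a unique residue mod 429.
    Write x = 0 + 39·t and substitute into x ≡ 2 (mod 11): 39·t ≡ 2 − 0 = 2 (mod 11).
    Reduce coefficients mod 11: 6·t ≡ 2 (mod 11).
    The inverse of 6 mod 11 is 2 (since 6·2 = 12 = 1·11 + 1), so t ≡ 2·2 = 4 ≡ 4 (mod 11).
    Then x = 0 + 39·4 = 156, valid modulo lcm(39, 11) = 429: x ≡ 156 (mod 429).
Verify: 156 mod 3 = 0 ✓, 156 mod 13 = 0 ✓, 156 mod 11 = 2 ✓.

x ≡ 156 (mod 429).


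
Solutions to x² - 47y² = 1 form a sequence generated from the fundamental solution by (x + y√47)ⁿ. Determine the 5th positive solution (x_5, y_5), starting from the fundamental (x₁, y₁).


Step 1: Find the fundamental solution (x₁, y₁) of x² - 47y² = 1.
  Expand √47 as a continued fraction. a₀ = ⌊√47⌋ = 6; iterate m_{k+1} = d_k·a_k − m_k, d_{k+1} = (47 − m_{k+1}²)/d_k, a_{k+1} = ⌊(a₀ + m_{k+1})/d_{k+1}⌋ (starting m₀ = 0, d₀ = 1), with convergents p_k = a_k·p_{k-1} + p_{k-2}, q_k = a_k·q_{k-1} + q_{k-2} (p₋₁ = 1, q₋₁ = 0):
  k = 0: a₀ = 6; p₀/q₀ = 6/1; p₀² − 47·q₀² = 36 − 47 = -11.
  k = 1: m = 6, d = 11, a = ⌊(6 + 6)/11⌋ = 1; p/q = (1·6 + 1)/(1·1 + 0) = 7/1; p² − 47·q² = 49 − 47 = 2.
  k = 2: m = 5, d = 2, a = ⌊(6 + 5)/2⌋ = 5; p/q = (5·7 + 6)/(5·1 + 1) = 41/6; p² − 47·q² = 1681 − 1692 = -11.
  k = 3: m = 5, d = 11, a = ⌊(6 + 5)/11⌋ = 1; p/q = (1·41 + 7)/(1·6 + 1) = 48/7; p² − 47·q² = 2304 − 2303 = 1.
  The first convergent with p² − 47·q² = 1 gives the fundamental solution (x₁, y₁) = (48, 7).
Step 2: Apply the recurrence (x_{n+1}, y_{n+1}) = (x₁x_n + 47y₁y_n, x₁y_n + y₁x_n) repeatedly.
  From (x_1, y_1) = (48, 7): x_2 = 48·48 + 47·7·7 = 4607; y_2 = 48·7 + 7·48 = 672.
  From (x_2, y_2) = (4607, 672): x_3 = 48·4607 + 47·7·672 = 442224; y_3 = 48·672 + 7·4607 = 64505.
  From (x_3, y_3) = (442224, 64505): x_4 = 48·442224 + 47·7·64505 = 42448897; y_4 = 48·64505 + 7·442224 = 6191808.
  From (x_4, y_4) = (42448897, 6191808): x_5 = 48·42448897 + 47·7·6191808 = 4074651888; y_5 = 48·6191808 + 7·42448897 = 594349063.
Step 3: Verify x_5² - 47·y_5² = 16602788008381964544 - 16602788008381964543 = 1 (should be 1). ✓

(x_1, y_1) = (48, 7); (x_5, y_5) = (4074651888, 594349063).


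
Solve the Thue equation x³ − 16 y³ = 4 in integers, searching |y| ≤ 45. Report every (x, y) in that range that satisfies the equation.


The equation is x³ - 16y³ = 4. For fixed y, x³ = 16·y³ + 4, so a solution requires the RHS to be a perfect cube.
Strategy: iterate y from -45 to 45, compute RHS = 16·y³ + 4, and check whether it is a (positive or negative) perfect cube.
Check small values of y:
  y = 0: RHS = 4 is not a perfect cube.
  y = 1: RHS = 20 is not a perfect cube.
  y = -1: RHS = -12 is not a perfect cube.
  y = 2: RHS = 132 is not a perfect cube.
  y = -2: RHS = -124 is not a perfect cube.
  y = 3: RHS = 436 is not a perfect cube.
  y = -3: RHS = -428 is not a perfect cube.
Continuing the search up to |y| = 45 finds no solutions either.
No (x, y) in the scanned range satisfies the equation.

No integer solutions with |y| ≤ 45.


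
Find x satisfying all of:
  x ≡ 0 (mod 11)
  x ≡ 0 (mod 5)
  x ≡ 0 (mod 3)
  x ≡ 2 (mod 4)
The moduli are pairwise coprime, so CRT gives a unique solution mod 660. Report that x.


Product of moduli M = 11 · 5 · 3 · 4 = 660.
Merge one congruence at a time:
  Start: x ≡ 0 (mod 11).
  Combine with x ≡ 0 (mod 5); new modulus lcm = 55.
    Write x = 0 + 11·t and substitute into x ≡ 0 (mod 5): 11·t ≡ 0 − 0 = 0 (mod 5).
    Reduce coefficients mod 5: 1·t ≡ 0 (mod 5).
    So t ≡ 0 (mod 5).
    Then x = 0 + 11·0 = 0, valid modulo lcm(11, 5) = 55: x ≡ 0 (mod 55).
  Combine with x ≡ 0 (mod 3); new modulus lcm = 165.
    Write x = 0 + 55·t and substitute into x ≡ 0 (mod 3): 55·t ≡ 0 − 0 = 0 (mod 3).
    Reduce coefficients mod 3: 1·t ≡ 0 (mod 3).
    So t ≡ 0 (mod 3).
    Then x = 0 + 55·0 = 0, valid modulo lcm(55, 3) = 165: x ≡ 0 (mod 165).
  Combine with x ≡ 2 (mod 4); new modulus lcm = 660.
    Write x = 0 + 165·t and substitute into x ≡ 2 (mod 4): 165·t ≡ 2 − 0 = 2 (mod 4).
    Reduce coefficients mod 4: 1·t ≡ 2 (mod 4).
    So t ≡ 2 (mod 4).
    Then x = 0 + 165·2 = 330, valid modulo lcm(165, 4) = 660: x ≡ 330 (mod 660).
Verify against each original: 330 mod 11 = 0, 330 mod 5 = 0, 330 mod 3 = 0, 330 mod 4 = 2.

x ≡ 330 (mod 660).


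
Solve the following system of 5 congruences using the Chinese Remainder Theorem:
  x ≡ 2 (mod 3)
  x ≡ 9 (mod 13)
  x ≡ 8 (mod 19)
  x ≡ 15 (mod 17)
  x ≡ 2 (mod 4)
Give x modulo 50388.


Product of moduli M = 3 · 13 · 19 · 17 · 4 = 50388.
Merge one congruence at a time:
  Start: x ≡ 2 (mod 3).
  Combine with x ≡ 9 (mod 13); new modulus lcm = 39.
    Write x = 2 + 3·t and substitute into x ≡ 9 (mod 13): 3·t ≡ 9 − 2 = 7 (mod 13).
    The inverse of 3 mod 13 is 9 (since 3·9 = 27 = 2·13 + 1), so t ≡ 9·7 = 63 ≡ 11 (mod 13).
    Then x = 2 + 3·11 = 35, valid modulo lcm(3, 13) = 39: x ≡ 35 (mod 39).
  Combine with x ≡ 8 (mod 19); new modulus lcm = 741.
    Write x = 35 + 39·t and substitute into x ≡ 8 (mod 19): 39·t ≡ 8 − 35 = -27 (mod 19).
    Reduce coefficients mod 19: 1·t ≡ 11 (mod 19).
    So t ≡ 11 (mod 19).
    Then x = 35 + 39·11 = 464, valid modulo lcm(39, 19) = 741: x ≡ 464 (mod 741).
  Combine with x ≡ 15 (mod 17); new modulus lcm = 12597.
    Write x = 464 + 741·t and substitute into x ≡ 15 (mod 17): 741·t ≡ 15 − 464 = -449 (mod 17).
    Reduce coefficients mod 17: 10·t ≡ 10 (mod 17).
    The inverse of 10 mod 17 is 12 (since 10·12 = 120 = 7·17 + 1), so t ≡ 12·10 = 120 ≡ 1 (mod 17).
    Then x = 464 + 741·1 = 1205, valid modulo lcm(741, 17) = 12597: x ≡ 1205 (mod 12597).
  Combine with x ≡ 2 (mod 4); new modulus lcm = 50388.
    Write x = 1205 + 12597·t and substitute into x ≡ 2 (mod 4): 12597·t ≡ 2 − 1205 = -1203 (mod 4).
    Reduce coefficients mod 4: 1·t ≡ 1 (mod 4).
    So t ≡ 1 (mod 4).
    Then x = 1205 + 12597·1 = 13802, valid modulo lcm(12597, 4) = 50388: x ≡ 13802 (mod 50388).
Verify against each original: 13802 mod 3 = 2, 13802 mod 13 = 9, 13802 mod 19 = 8, 13802 mod 17 = 15, 13802 mod 4 = 2.

x ≡ 13802 (mod 50388).


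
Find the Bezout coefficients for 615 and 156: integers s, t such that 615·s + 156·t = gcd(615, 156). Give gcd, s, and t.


Euclidean algorithm on (615, 156) — divide until remainder is 0:
  615 = 3 · 156 + 147
  156 = 1 · 147 + 9
  147 = 16 · 9 + 3
  9 = 3 · 3 + 0
gcd(615, 156) = 3.
Track Bezout coefficients alongside the remainders: start with r₀ = 615 = a·1 + b·0 (s = 1, t = 0) and r₁ = 156 = a·0 + b·1 (s = 0, t = 1); each new remainder r_{k+1} = r_{k-1} − q_k·r_k inherits s_{k+1} = s_{k-1} − q_k·s_k, t_{k+1} = t_{k-1} − q_k·t_k, so r_k = a·s_k + b·t_k at every step:
  q = 3: r = 147, s = 1 − 3·0 = 1, t = 0 − 3·1 = -3  (check: 615·1 + 156·(-3) = 147)
  q = 1: r = 9, s = 0 − 1·1 = -1, t = 1 − 1·(-3) = 4  (check: 615·(-1) + 156·4 = 9)
  q = 16: r = 3, s = 1 − 16·(-1) = 17, t = -3 − 16·4 = -67  (check: 615·17 + 156·(-67) = 3)
The row with r = 3 (the gcd) gives the Bezout coefficients s = 17, t = -67.
Result: 615 · (17) + 156 · (-67) = 3.

gcd(615, 156) = 3; s = 17, t = -67 (check: 615·17 + 156·(-67) = 3).


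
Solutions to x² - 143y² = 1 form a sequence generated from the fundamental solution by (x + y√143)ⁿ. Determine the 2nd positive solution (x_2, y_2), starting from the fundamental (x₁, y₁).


Step 1: Find the fundamental solution (x₁, y₁) of x² - 143y² = 1.
  Expand √143 as a continued fraction. a₀ = ⌊√143⌋ = 11; iterate m_{k+1} = d_k·a_k − m_k, d_{k+1} = (143 − m_{k+1}²)/d_k, a_{k+1} = ⌊(a₀ + m_{k+1})/d_{k+1}⌋ (starting m₀ = 0, d₀ = 1), with convergents p_k = a_k·p_{k-1} + p_{k-2}, q_k = a_k·q_{k-1} + q_{k-2} (p₋₁ = 1, q₋₁ = 0):
  k = 0: a₀ = 11; p₀/q₀ = 11/1; p₀² − 143·q₀² = 121 − 143 = -22.
  k = 1: m = 11, d = 22, a = ⌊(11 + 11)/22⌋ = 1; p/q = (1·11 + 1)/(1·1 + 0) = 12/1; p² − 143·q² = 144 − 143 = 1.
  The first convergent with p² − 143·q² = 1 gives the fundamental solution (x₁, y₁) = (12, 1).
Step 2: Apply the recurrence (x_{n+1}, y_{n+1}) = (x₁x_n + 143y₁y_n, x₁y_n + y₁x_n) repeatedly.
  From (x_1, y_1) = (12, 1): x_2 = 12·12 + 143·1·1 = 287; y_2 = 12·1 + 1·12 = 24.
Step 3: Verify x_2² - 143·y_2² = 82369 - 82368 = 1 (should be 1). ✓

(x_1, y_1) = (12, 1); (x_2, y_2) = (287, 24).


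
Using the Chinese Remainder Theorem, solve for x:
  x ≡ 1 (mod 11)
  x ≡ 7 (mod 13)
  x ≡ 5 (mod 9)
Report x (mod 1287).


Moduli 11, 13, 9 are pairwise coprime; by CRT there is a unique solution modulo M = 11 · 13 · 9 = 1287.
Solve pairwise, accumulating the modulus:
  Start with x ≡ 1 (mod 11).
  Combine with x ≡ 7 (mod 13): since gcd(11, 13) = 1, we get a unique residue mod 143.
    Write x = 1 + 11·t and substitute into x ≡ 7 (mod 13): 11·t ≡ 7 − 1 = 6 (mod 13).
    The inverse of 11 mod 13 is 6 (since 11·6 = 66 = 5·13 + 1), so t ≡ 6·6 = 36 ≡ 10 (mod 13).
    Then x = 1 + 11·10 = 111, valid modulo lcm(11, 13) = 143: x ≡ 111 (mod 143).
  Combine with x ≡ 5 (mod 9): since gcd(143, 9) = 1, we get a unique residue mod 1287.
    Write x = 111 + 143·t and substitute into x ≡ 5 (mod 9): 143·t ≡ 5 − 111 = -106 (mod 9).
    Reduce coefficients mod 9: 8·t ≡ 2 (mod 9).
    The inverse of 8 mod 9 is 8 (since 8·8 = 64 = 7·9 + 1), so t ≡ 8·2 = 16 ≡ 7 (mod 9).
    Then x = 111 + 143·7 = 1112, valid modulo lcm(143, 9) = 1287: x ≡ 1112 (mod 1287).
Verify: 1112 mod 11 = 1 ✓, 1112 mod 13 = 7 ✓, 1112 mod 9 = 5 ✓.

x ≡ 1112 (mod 1287).


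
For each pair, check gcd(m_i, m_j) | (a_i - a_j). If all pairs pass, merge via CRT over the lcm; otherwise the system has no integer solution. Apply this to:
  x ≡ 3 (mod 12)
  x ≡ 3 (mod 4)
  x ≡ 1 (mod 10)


Moduli 12, 4, 10 are not pairwise coprime, so CRT works modulo lcm(m_i) when all pairwise compatibility conditions hold.
Pairwise compatibility: gcd(m_i, m_j) must divide a_i - a_j for every pair.
Merge one congruence at a time:
  Start: x ≡ 3 (mod 12).
  Combine with x ≡ 3 (mod 4): gcd(12, 4) = 4; 3 - 3 = 0, which IS divisible by 4, so compatible.
    Write x = 3 + 12·t and substitute into x ≡ 3 (mod 4): 12·t ≡ 3 − 3 = 0 (mod 4).
    Divide the congruence (and modulus) by g = 4: 3·t ≡ 0 (mod 1).
    Modulo 1 every t works; take t = 0.
    Then x = 3 + 12·0 = 3, valid modulo lcm(12, 4) = 12: x ≡ 3 (mod 12).
  Combine with x ≡ 1 (mod 10): gcd(12, 10) = 2; 1 - 3 = -2, which IS divisible by 2, so compatible.
    Write x = 3 + 12·t and substitute into x ≡ 1 (mod 10): 12·t ≡ 1 − 3 = -2 (mod 10).
    Divide the congruence (and modulus) by g = 2: 6·t ≡ -1 (mod 5).
    Reduce coefficients mod 5: 1·t ≡ 4 (mod 5).
    So t ≡ 4 (mod 5).
    Then x = 3 + 12·4 = 51, valid modulo lcm(12, 10) = 60: x ≡ 51 (mod 60).
Verify: 51 mod 12 = 3, 51 mod 4 = 3, 51 mod 10 = 1.

x ≡ 51 (mod 60).


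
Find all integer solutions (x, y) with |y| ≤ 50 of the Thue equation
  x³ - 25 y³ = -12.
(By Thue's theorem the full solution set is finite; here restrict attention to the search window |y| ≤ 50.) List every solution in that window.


The equation is x³ - 25y³ = -12. For fixed y, x³ = 25·y³ − 12, so a solution requires the RHS to be a perfect cube.
Strategy: iterate y from -50 to 50, compute RHS = 25·y³ − 12, and check whether it is a (positive or negative) perfect cube.
Check small values of y:
  y = 0: RHS = -12 is not a perfect cube.
  y = 1: RHS = 13 is not a perfect cube.
  y = -1: RHS = -37 is not a perfect cube.
  y = 2: RHS = 188 is not a perfect cube.
  y = -2: RHS = -212 is not a perfect cube.
  y = 3: RHS = 663 is not a perfect cube.
  y = -3: RHS = -687 is not a perfect cube.
Continuing the search up to |y| = 50 finds no solutions either.
No (x, y) in the scanned range satisfies the equation.

No integer solutions with |y| ≤ 50.


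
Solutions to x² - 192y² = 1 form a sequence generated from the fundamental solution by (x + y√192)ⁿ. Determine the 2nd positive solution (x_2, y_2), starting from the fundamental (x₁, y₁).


Step 1: Find the fundamental solution (x₁, y₁) of x² - 192y² = 1.
  Expand √192 as a continued fraction. a₀ = ⌊√192⌋ = 13; iterate m_{k+1} = d_k·a_k − m_k, d_{k+1} = (192 − m_{k+1}²)/d_k, a_{k+1} = ⌊(a₀ + m_{k+1})/d_{k+1}⌋ (starting m₀ = 0, d₀ = 1), with convergents p_k = a_k·p_{k-1} + p_{k-2}, q_k = a_k·q_{k-1} + q_{k-2} (p₋₁ = 1, q₋₁ = 0):
  k = 0: a₀ = 13; p₀/q₀ = 13/1; p₀² − 192·q₀² = 169 − 192 = -23.
  k = 1: m = 13, d = 23, a = ⌊(13 + 13)/23⌋ = 1; p/q = (1·13 + 1)/(1·1 + 0) = 14/1; p² − 192·q² = 196 − 192 = 4.
  k = 2: m = 10, d = 4, a = ⌊(13 + 10)/4⌋ = 5; p/q = (5·14 + 13)/(5·1 + 1) = 83/6; p² − 192·q² = 6889 − 6912 = -23.
  k = 3: m = 10, d = 23, a = ⌊(13 + 10)/23⌋ = 1; p/q = (1·83 + 14)/(1·6 + 1) = 97/7; p² − 192·q² = 9409 − 9408 = 1.
  The first convergent with p² − 192·q² = 1 gives the fundamental solution (x₁, y₁) = (97, 7).
Step 2: Apply the recurrence (x_{n+1}, y_{n+1}) = (x₁x_n + 192y₁y_n, x₁y_n + y₁x_n) repeatedly.
  From (x_1, y_1) = (97, 7): x_2 = 97·97 + 192·7·7 = 18817; y_2 = 97·7 + 7·97 = 1358.
Step 3: Verify x_2² - 192·y_2² = 354079489 - 354079488 = 1 (should be 1). ✓

(x_1, y_1) = (97, 7); (x_2, y_2) = (18817, 1358).


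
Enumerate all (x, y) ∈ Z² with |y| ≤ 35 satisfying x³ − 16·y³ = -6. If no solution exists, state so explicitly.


The equation is x³ - 16y³ = -6. For fixed y, x³ = 16·y³ − 6, so a solution requires the RHS to be a perfect cube.
Strategy: iterate y from -35 to 35, compute RHS = 16·y³ − 6, and check whether it is a (positive or negative) perfect cube.
Check small values of y:
  y = 0: RHS = -6 is not a perfect cube.
  y = 1: RHS = 10 is not a perfect cube.
  y = -1: RHS = -22 is not a perfect cube.
  y = 2: RHS = 122 is not a perfect cube.
  y = -2: RHS = -134 is not a perfect cube.
  y = 3: RHS = 426 is not a perfect cube.
  y = -3: RHS = -438 is not a perfect cube.
Continuing the search up to |y| = 35 finds no solutions either.
No (x, y) in the scanned range satisfies the equation.

No integer solutions with |y| ≤ 35.


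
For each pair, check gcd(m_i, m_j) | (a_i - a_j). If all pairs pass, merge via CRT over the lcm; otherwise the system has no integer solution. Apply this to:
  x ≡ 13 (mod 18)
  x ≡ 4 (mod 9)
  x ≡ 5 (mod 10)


Moduli 18, 9, 10 are not pairwise coprime, so CRT works modulo lcm(m_i) when all pairwise compatibility conditions hold.
Pairwise compatibility: gcd(m_i, m_j) must divide a_i - a_j for every pair.
Merge one congruence at a time:
  Start: x ≡ 13 (mod 18).
  Combine with x ≡ 4 (mod 9): gcd(18, 9) = 9; 4 - 13 = -9, which IS divisible by 9, so compatible.
    Write x = 13 + 18·t and substitute into x ≡ 4 (mod 9): 18·t ≡ 4 − 13 = -9 (mod 9).
    Divide the congruence (and modulus) by g = 9: 2·t ≡ -1 (mod 1).
    Modulo 1 every t works; take t = 0.
    Then x = 13 + 18·0 = 13, valid modulo lcm(18, 9) = 18: x ≡ 13 (mod 18).
  Combine with x ≡ 5 (mod 10): gcd(18, 10) = 2; 5 - 13 = -8, which IS divisible by 2, so compatible.
    Write x = 13 + 18·t and substitute into x ≡ 5 (mod 10): 18·t ≡ 5 − 13 = -8 (mod 10).
    Divide the congruence (and modulus) by g = 2: 9·t ≡ -4 (mod 5).
    Reduce coefficients mod 5: 4·t ≡ 1 (mod 5).
    The inverse of 4 mod 5 is 4 (since 4·4 = 16 = 3·5 + 1), so t ≡ 4·1 = 4 ≡ 4 (mod 5).
    Then x = 13 + 18·4 = 85, valid modulo lcm(18, 10) = 90: x ≡ 85 (mod 90).
Verify: 85 mod 18 = 13, 85 mod 9 = 4, 85 mod 10 = 5.

x ≡ 85 (mod 90).


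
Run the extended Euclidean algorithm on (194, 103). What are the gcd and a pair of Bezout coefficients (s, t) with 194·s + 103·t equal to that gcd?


Euclidean algorithm on (194, 103) — divide until remainder is 0:
  194 = 1 · 103 + 91
  103 = 1 · 91 + 12
  91 = 7 · 12 + 7
  12 = 1 · 7 + 5
  7 = 1 · 5 + 2
  5 = 2 · 2 + 1
  2 = 2 · 1 + 0
gcd(194, 103) = 1.
Track Bezout coefficients alongside the remainders: start with r₀ = 194 = a·1 + b·0 (s = 1, t = 0) and r₁ = 103 = a·0 + b·1 (s = 0, t = 1); each new remainder r_{k+1} = r_{k-1} − q_k·r_k inherits s_{k+1} = s_{k-1} − q_k·s_k, t_{k+1} = t_{k-1} − q_k·t_k, so r_k = a·s_k + b·t_k at every step:
  q = 1: r = 91, s = 1 − 1·0 = 1, t = 0 − 1·1 = -1  (check: 194·1 + 103·(-1) = 91)
  q = 1: r = 12, s = 0 − 1·1 = -1, t = 1 − 1·(-1) = 2  (check: 194·(-1) + 103·2 = 12)
  q = 7: r = 7, s = 1 − 7·(-1) = 8, t = -1 − 7·2 = -15  (check: 194·8 + 103·(-15) = 7)
  q = 1: r = 5, s = -1 − 1·8 = -9, t = 2 − 1·(-15) = 17  (check: 194·(-9) + 103·17 = 5)
  q = 1: r = 2, s = 8 − 1·(-9) = 17, t = -15 − 1·17 = -32  (check: 194·17 + 103·(-32) = 2)
  q = 2: r = 1, s = -9 − 2·17 = -43, t = 17 − 2·(-32) = 81  (check: 194·(-43) + 103·81 = 1)
The row with r = 1 (the gcd) gives the Bezout coefficients s = -43, t = 81.
Result: 194 · (-43) + 103 · (81) = 1.

gcd(194, 103) = 1; s = -43, t = 81 (check: 194·(-43) + 103·81 = 1).


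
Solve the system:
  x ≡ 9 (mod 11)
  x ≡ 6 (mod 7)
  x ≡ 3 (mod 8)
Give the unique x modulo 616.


Moduli 11, 7, 8 are pairwise coprime; by CRT there is a unique solution modulo M = 11 · 7 · 8 = 616.
Solve pairwise, accumulating the modulus:
  Start with x ≡ 9 (mod 11).
  Combine with x ≡ 6 (mod 7): since gcd(11, 7) = 1, we get a unique residue mod 77.
    Write x = 9 + 11·t and substitute into x ≡ 6 (mod 7): 11·t ≡ 6 − 9 = -3 (mod 7).
    Reduce coefficients mod 7: 4·t ≡ 4 (mod 7).
    The inverse of 4 mod 7 is 2 (since 4·2 = 8 = 1·7 + 1), so t ≡ 2·4 = 8 ≡ 1 (mod 7).
    Then x = 9 + 11·1 = 20, valid modulo lcm(11, 7) = 77: x ≡ 20 (mod 77).
  Combine with x ≡ 3 (mod 8): since gcd(77, 8) = 1, we get a unique residue mod 616.
    Write x = 20 + 77·t and substitute into x ≡ 3 (mod 8): 77·t ≡ 3 − 20 = -17 (mod 8).
    Reduce coefficients mod 8: 5·t ≡ 7 (mod 8).
    The inverse of 5 mod 8 is 5 (since 5·5 = 25 = 3·8 + 1), so t ≡ 5·7 = 35 ≡ 3 (mod 8).
    Then x = 20 + 77·3 = 251, valid modulo lcm(77, 8) = 616: x ≡ 251 (mod 616).
Verify: 251 mod 11 = 9 ✓, 251 mod 7 = 6 ✓, 251 mod 8 = 3 ✓.

x ≡ 251 (mod 616).


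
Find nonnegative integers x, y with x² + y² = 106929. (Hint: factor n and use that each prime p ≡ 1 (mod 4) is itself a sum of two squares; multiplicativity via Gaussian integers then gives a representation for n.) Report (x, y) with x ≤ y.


Step 1: Factor n = 106929 = 3^2 · 109^2.
Step 2: Check the mod-4 condition on each prime factor: 3 ≡ 3 (mod 4), exponent 2 (must be even); 109 ≡ 1 (mod 4), exponent 2.
All primes ≡ 3 (mod 4) appear to even exponent (or don't appear), so by the two-squares theorem n IS expressible as a sum of two squares.
Step 3: Build a representation. Group n = k² · m with k = 3 and m = 109 · 109 = 11881 (a product of primes ≡ 1 (mod 4)); a representation of m scales to one of n via (k·x)² + (k·y)² = k²(x² + y²). Each prime p ≡ 1 (mod 4) is itself a sum of two squares; find a² by testing p − a² for a perfect square:
  109: 109 − 1² = 108, 109 − 2² = 105, 109 − 3² = 100 = 10² ⇒ 109 = 3² + 10².
  Combine using the Brahmagupta–Fibonacci identity (a² + b²)(c² + d²) = (ac − bd)² + (ad + bc)² = (ac + bd)² + (ad − bc)²:
  109 · 109 = 11881: from (3² + 10²)(3² + 10²), take (3·3 − 10·10, 3·10 + 10·3) = (9 − 100, 30 + 30) = (-91, 60); dropping signs (only squares matter) gives (91, 60); check 91² + 60² = 8281 + 3600 = 11881 ✓.
  Scale by k = 3: (3·91, 3·60) = (273, 180).
Step 4: Order so x ≤ y and verify: 180² + 273² = 32400 + 74529 = 106929 = n. ✓

n = 106929 = 180² + 273² (one valid representation with x ≤ y).


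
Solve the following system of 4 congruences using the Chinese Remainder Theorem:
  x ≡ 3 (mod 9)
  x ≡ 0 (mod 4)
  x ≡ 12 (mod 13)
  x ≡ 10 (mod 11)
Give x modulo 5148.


Product of moduli M = 9 · 4 · 13 · 11 = 5148.
Merge one congruence at a time:
  Start: x ≡ 3 (mod 9).
  Combine with x ≡ 0 (mod 4); new modulus lcm = 36.
    Write x = 3 + 9·t and substitute into x ≡ 0 (mod 4): 9·t ≡ 0 − 3 = -3 (mod 4).
    Reduce coefficients mod 4: 1·t ≡ 1 (mod 4).
    So t ≡ 1 (mod 4).
    Then x = 3 + 9·1 = 12, valid modulo lcm(9, 4) = 36: x ≡ 12 (mod 36).
  Combine with x ≡ 12 (mod 13); new modulus lcm = 468.
    Write x = 12 + 36·t and substitute into x ≡ 12 (mod 13): 36·t ≡ 12 − 12 = 0 (mod 13).
    Reduce coefficients mod 13: 10·t ≡ 0 (mod 13).
    The inverse of 10 mod 13 is 4 (since 10·4 = 40 = 3·13 + 1), so t ≡ 4·0 = 0 ≡ 0 (mod 13).
    Then x = 12 + 36·0 = 12, valid modulo lcm(36, 13) = 468: x ≡ 12 (mod 468).
  Combine with x ≡ 10 (mod 11); new modulus lcm = 5148.
    Write x = 12 + 468·t and substitute into x ≡ 10 (mod 11): 468·t ≡ 10 − 12 = -2 (mod 11).
    Reduce coefficients mod 11: 6·t ≡ 9 (mod 11).
    The inverse of 6 mod 11 is 2 (since 6·2 = 12 = 1·11 + 1), so t ≡ 2·9 = 18 ≡ 7 (mod 11).
    Then x = 12 + 468·7 = 3288, valid modulo lcm(468, 11) = 5148: x ≡ 3288 (mod 5148).
Verify against each original: 3288 mod 9 = 3, 3288 mod 4 = 0, 3288 mod 13 = 12, 3288 mod 11 = 10.

x ≡ 3288 (mod 5148).


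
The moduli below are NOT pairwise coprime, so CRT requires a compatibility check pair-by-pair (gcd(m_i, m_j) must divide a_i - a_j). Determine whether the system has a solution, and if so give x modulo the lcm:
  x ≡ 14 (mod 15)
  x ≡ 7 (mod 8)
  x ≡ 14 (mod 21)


Moduli 15, 8, 21 are not pairwise coprime, so CRT works modulo lcm(m_i) when all pairwise compatibility conditions hold.
Pairwise compatibility: gcd(m_i, m_j) must divide a_i - a_j for every pair.
Merge one congruence at a time:
  Start: x ≡ 14 (mod 15).
  Combine with x ≡ 7 (mod 8): gcd(15, 8) = 1; 7 - 14 = -7, which IS divisible by 1, so compatible.
    Write x = 14 + 15·t and substitute into x ≡ 7 (mod 8): 15·t ≡ 7 − 14 = -7 (mod 8).
    Reduce coefficients mod 8: 7·t ≡ 1 (mod 8).
    The inverse of 7 mod 8 is 7 (since 7·7 = 49 = 6·8 + 1), so t ≡ 7·1 = 7 ≡ 7 (mod 8).
    Then x = 14 + 15·7 = 119, valid modulo lcm(15, 8) = 120: x ≡ 119 (mod 120).
  Combine with x ≡ 14 (mod 21): gcd(120, 21) = 3; 14 - 119 = -105, which IS divisible by 3, so compatible.
    Write x = 119 + 120·t and substitute into x ≡ 14 (mod 21): 120·t ≡ 14 − 119 = -105 (mod 21).
    Divide the congruence (and modulus) by g = 3: 40·t ≡ -35 (mod 7).
    Reduce coefficients mod 7: 5·t ≡ 0 (mod 7).
    The inverse of 5 mod 7 is 3 (since 5·3 = 15 = 2·7 + 1), so t ≡ 3·0 = 0 ≡ 0 (mod 7).
    Then x = 119 + 120·0 = 119, valid modulo lcm(120, 21) = 840: x ≡ 119 (mod 840).
Verify: 119 mod 15 = 14, 119 mod 8 = 7, 119 mod 21 = 14.

x ≡ 119 (mod 840).


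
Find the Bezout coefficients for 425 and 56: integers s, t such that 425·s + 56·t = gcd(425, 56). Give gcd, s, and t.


Euclidean algorithm on (425, 56) — divide until remainder is 0:
  425 = 7 · 56 + 33
  56 = 1 · 33 + 23
  33 = 1 · 23 + 10
  23 = 2 · 10 + 3
  10 = 3 · 3 + 1
  3 = 3 · 1 + 0
gcd(425, 56) = 1.
Track Bezout coefficients alongside the remainders: start with r₀ = 425 = a·1 + b·0 (s = 1, t = 0) and r₁ = 56 = a·0 + b·1 (s = 0, t = 1); each new remainder r_{k+1} = r_{k-1} − q_k·r_k inherits s_{k+1} = s_{k-1} − q_k·s_k, t_{k+1} = t_{k-1} − q_k·t_k, so r_k = a·s_k + b·t_k at every step:
  q = 7: r = 33, s = 1 − 7·0 = 1, t = 0 − 7·1 = -7  (check: 425·1 + 56·(-7) = 33)
  q = 1: r = 23, s = 0 − 1·1 = -1, t = 1 − 1·(-7) = 8  (check: 425·(-1) + 56·8 = 23)
  q = 1: r = 10, s = 1 − 1·(-1) = 2, t = -7 − 1·8 = -15  (check: 425·2 + 56·(-15) = 10)
  q = 2: r = 3, s = -1 − 2·2 = -5, t = 8 − 2·(-15) = 38  (check: 425·(-5) + 56·38 = 3)
  q = 3: r = 1, s = 2 − 3·(-5) = 17, t = -15 − 3·38 = -129  (check: 425·17 + 56·(-129) = 1)
The row with r = 1 (the gcd) gives the Bezout coefficients s = 17, t = -129.
Result: 425 · (17) + 56 · (-129) = 1.

gcd(425, 56) = 1; s = 17, t = -129 (check: 425·17 + 56·(-129) = 1).
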